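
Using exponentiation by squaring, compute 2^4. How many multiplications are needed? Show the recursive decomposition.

Computing 2^4 by squaring (build up from 2^1; each line after the first costs one multiplication):

2^1 = 2
2^2 = (2^1)^2 = 2^2 = 4
2^4 = (2^2)^2 = 4^2 = 16

Result: 16
Multiplications needed: 2 (2 lines after 2^1)

2^4 = 16. Using exponentiation by squaring, this requires 2 multiplications. The key idea: if the exponent is even, square the half-power; if odd, multiply by the base once.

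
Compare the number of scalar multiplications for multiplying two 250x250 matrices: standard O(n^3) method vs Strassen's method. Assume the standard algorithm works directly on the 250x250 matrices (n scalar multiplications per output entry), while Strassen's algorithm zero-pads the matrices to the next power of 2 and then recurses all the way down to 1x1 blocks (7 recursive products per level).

Matrix multiplication for 250x250 matrices:

Strassen's algorithm requires power-of-2 dimensions. Pad 250x250 to 256x256 (next power of 2).

Standard algorithm: 250^3 = 15625000 multiplications
Strassen's algorithm: 7^(log2(256)) = 7^8 = 5764801 multiplications
Savings: 15625000 - 5764801 = 9860199 multiplications

Standard: 15625000 multiplications (250^3). Strassen: 5764801 multiplications (7^8, after padding to 256x256). Strassen reduces 8 recursive multiplications to 7 at each level.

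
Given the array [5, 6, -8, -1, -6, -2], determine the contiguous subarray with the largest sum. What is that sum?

Using Kadane's algorithm on [5, 6, -8, -1, -6, -2]:

Scanning through the array:
Position 1 (value 6): max_ending_here = 11, max_so_far = 11
Position 2 (value -8): max_ending_here = 3, max_so_far = 11
Position 3 (value -1): max_ending_here = 2, max_so_far = 11
Position 4 (value -6): max_ending_here = -4, max_so_far = 11
Position 5 (value -2): max_ending_here = -2, max_so_far = 11

Maximum subarray: [5, 6]
Maximum sum: 11

The maximum subarray is [5, 6] with sum 11. This subarray runs from index 0 to index 1.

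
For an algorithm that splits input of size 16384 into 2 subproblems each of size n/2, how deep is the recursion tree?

For divide and conquer with division factor 2:

Problem sizes at each level:
Level 0: 16384
Level 1: 8192
Level 2: 4096
Level 3: 2048
Level 4: 1024
Level 5: 512
Level 6: 256
Level 7: 128
Level 8: 64
Level 9: 32
Level 10: 16
Level 11: 8
Level 12: 4
Level 13: 2
Level 14: 1

The root is level 0 and the size-1 base case is level 14 (the tree spans levels 0 through 14, i.e. 15 levels counting the root), so the depth is the number of divisions: log_2(16384) = 14

The recursion tree depth is log_2(16384) = 14. At each level, the problem size is divided by 2, so it takes 14 divisions to reduce to a base case of size 1. The algorithm makes 2 recursive calls at each level.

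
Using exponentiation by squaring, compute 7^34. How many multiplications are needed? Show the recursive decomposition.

Computing 7^34 by squaring (build up from 7^1; each line after the first costs one multiplication):

7^1 = 7
7^2 = (7^1)^2 = 7^2 = 49
7^4 = (7^2)^2 = 49^2 = 2401
7^8 = (7^4)^2 = 2401^2 = 5764801
7^16 = (7^8)^2 = 5764801^2 = 33232930569601
7^17 = 7 * 7^16 = 7 * 33232930569601 = 232630513987207
7^34 = (7^17)^2 = 232630513987207^2 = 54116956037952111668959660849

Result: 54116956037952111668959660849
Multiplications needed: 6 (6 lines after 7^1)

7^34 = 54116956037952111668959660849. Using exponentiation by squaring, this requires 6 multiplications. The key idea: if the exponent is even, square the half-power; if odd, multiply by the base once.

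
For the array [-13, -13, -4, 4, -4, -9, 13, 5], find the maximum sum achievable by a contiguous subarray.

Using Kadane's algorithm on [-13, -13, -4, 4, -4, -9, 13, 5]:

Scanning through the array:
Position 1 (value -13): max_ending_here = -13, max_so_far = -13
Position 2 (value -4): max_ending_here = -4, max_so_far = -4
Position 3 (value 4): max_ending_here = 4, max_so_far = 4
Position 4 (value -4): max_ending_here = 0, max_so_far = 4
Position 5 (value -9): max_ending_here = -9, max_so_far = 4
Position 6 (value 13): max_ending_here = 13, max_so_far = 13
Position 7 (value 5): max_ending_here = 18, max_so_far = 18

Maximum subarray: [13, 5]
Maximum sum: 18

The maximum subarray is [13, 5] with sum 18. This subarray runs from index 6 to index 7.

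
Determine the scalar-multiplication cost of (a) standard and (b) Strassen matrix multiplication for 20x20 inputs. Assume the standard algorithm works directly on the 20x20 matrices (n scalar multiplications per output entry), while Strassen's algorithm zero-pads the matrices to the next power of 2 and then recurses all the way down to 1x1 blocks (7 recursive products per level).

Matrix multiplication for 20x20 matrices:

Strassen's algorithm requires power-of-2 dimensions. Pad 20x20 to 32x32 (next power of 2).

Standard algorithm: 20^3 = 8000 multiplications
Strassen's algorithm: 7^(log2(32)) = 7^5 = 16807 multiplications
Difference: 8000 - 16807 = -8807 (Strassen uses MORE here due to padding overhead — for small or just-over-power-of-2 n, padding can outweigh the per-level savings)

Standard: 8000 multiplications (20^3). Strassen: 16807 multiplications (7^5, after padding to 32x32). Strassen reduces 8 recursive multiplications to 7 at each level.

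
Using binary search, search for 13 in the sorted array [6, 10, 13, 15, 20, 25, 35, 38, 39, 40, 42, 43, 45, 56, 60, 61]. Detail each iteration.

Binary search for 13 in [6, 10, 13, 15, 20, 25, 35, 38, 39, 40, 42, 43, 45, 56, 60, 61]:

lo=0, hi=15, mid=7, arr[mid]=38 -> 38 > 13, search left half
lo=0, hi=6, mid=3, arr[mid]=15 -> 15 > 13, search left half
lo=0, hi=2, mid=1, arr[mid]=10 -> 10 < 13, search right half
lo=2, hi=2, mid=2, arr[mid]=13 -> Found target at index 2!

Binary search finds 13 at index 2 after 4 comparisons. The search repeatedly halves the search space by comparing with the middle element.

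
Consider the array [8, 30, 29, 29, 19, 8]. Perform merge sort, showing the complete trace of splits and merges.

Merge sort trace:

Split: [8, 30, 29, 29, 19, 8] -> [8, 30, 29] and [29, 19, 8]
  Split: [8, 30, 29] -> [8] and [30, 29]
    Split: [30, 29] -> [30] and [29]
    Merge: [30] + [29] -> [29, 30]
  Merge: [8] + [29, 30] -> [8, 29, 30]
  Split: [29, 19, 8] -> [29] and [19, 8]
    Split: [19, 8] -> [19] and [8]
    Merge: [19] + [8] -> [8, 19]
  Merge: [29] + [8, 19] -> [8, 19, 29]
Merge: [8, 29, 30] + [8, 19, 29] -> [8, 8, 19, 29, 29, 30]

Final sorted array: [8, 8, 19, 29, 29, 30]

The merge sort proceeds by recursively splitting the array and merging sorted halves.
After all merges, the sorted array is [8, 8, 19, 29, 29, 30].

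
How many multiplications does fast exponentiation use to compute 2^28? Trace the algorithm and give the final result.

Computing 2^28 by squaring (build up from 2^1; each line after the first costs one multiplication):

2^1 = 2
2^2 = (2^1)^2 = 2^2 = 4
2^3 = 2 * 2^2 = 2 * 4 = 8
2^6 = (2^3)^2 = 8^2 = 64
2^7 = 2 * 2^6 = 2 * 64 = 128
2^14 = (2^7)^2 = 128^2 = 16384
2^28 = (2^14)^2 = 16384^2 = 268435456

Result: 268435456
Multiplications needed: 6 (6 lines after 2^1)

2^28 = 268435456. Using exponentiation by squaring, this requires 6 multiplications. The key idea: if the exponent is even, square the half-power; if odd, multiply by the base once.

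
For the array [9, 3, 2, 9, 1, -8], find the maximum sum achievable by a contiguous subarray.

Using Kadane's algorithm on [9, 3, 2, 9, 1, -8]:

Scanning through the array:
Position 1 (value 3): max_ending_here = 12, max_so_far = 12
Position 2 (value 2): max_ending_here = 14, max_so_far = 14
Position 3 (value 9): max_ending_here = 23, max_so_far = 23
Position 4 (value 1): max_ending_here = 24, max_so_far = 24
Position 5 (value -8): max_ending_here = 16, max_so_far = 24

Maximum subarray: [9, 3, 2, 9, 1]
Maximum sum: 24

The maximum subarray is [9, 3, 2, 9, 1] with sum 24. This subarray runs from index 0 to index 4.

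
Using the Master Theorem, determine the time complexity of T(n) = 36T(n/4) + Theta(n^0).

Master Theorem for T(n) = 36T(n/4) + O(n^0):

a = 36, b = 4, c = 0
log_b(a) = log_4(36) = 2.5850

Case 1: c = 0 < log_4(36) = 2.5850
T(n) = O(n^(log_4 36))

For T(n) = 36T(n/4) + O(n^0): log_4(36) = 2.5850. This is Case 1 of the Master Theorem (c < log_b(a), work dominated by leaves), giving O(n^(log_4 36)).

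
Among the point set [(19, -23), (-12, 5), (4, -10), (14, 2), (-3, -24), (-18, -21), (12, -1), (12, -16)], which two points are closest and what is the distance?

Computing all pairwise distances among 8 points:

d((19, -23), (-12, 5)) = 41.7732
d((19, -23), (4, -10)) = 19.8494
d((19, -23), (14, 2)) = 25.4951
d((19, -23), (-3, -24)) = 22.0227
d((19, -23), (-18, -21)) = 37.054
d((19, -23), (12, -1)) = 23.0868
d((19, -23), (12, -16)) = 9.8995
d((-12, 5), (4, -10)) = 21.9317
d((-12, 5), (14, 2)) = 26.1725
d((-12, 5), (-3, -24)) = 30.3645
d((-12, 5), (-18, -21)) = 26.6833
d((-12, 5), (12, -1)) = 24.7386
d((-12, 5), (12, -16)) = 31.8904
d((4, -10), (14, 2)) = 15.6205
d((4, -10), (-3, -24)) = 15.6525
d((4, -10), (-18, -21)) = 24.5967
d((4, -10), (12, -1)) = 12.0416
d((4, -10), (12, -16)) = 10.0
d((14, 2), (-3, -24)) = 31.0644
d((14, 2), (-18, -21)) = 39.4081
d((14, 2), (12, -1)) = 3.6056 <-- minimum
d((14, 2), (12, -16)) = 18.1108
d((-3, -24), (-18, -21)) = 15.2971
d((-3, -24), (12, -1)) = 27.4591
d((-3, -24), (12, -16)) = 17.0
d((-18, -21), (12, -1)) = 36.0555
d((-18, -21), (12, -16)) = 30.4138
d((12, -1), (12, -16)) = 15.0

Closest pair: (14, 2) and (12, -1) with distance 3.6056

The closest pair is (14, 2) and (12, -1) with Euclidean distance 3.6056. For 8 points, brute-force pairwise comparison is shown above. For large n, the divide-and-conquer algorithm (sort by x, recurse on halves, check the dividing strip) achieves O(n log n).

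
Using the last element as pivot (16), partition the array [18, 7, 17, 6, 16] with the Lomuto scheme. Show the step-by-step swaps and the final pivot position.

Lomuto partition with pivot = 16:

Initial array: [18, 7, 17, 6, 16]

arr[0]=18 > 16: no swap
arr[1]=7 <= 16: swap with position 0, array becomes [7, 18, 17, 6, 16]
arr[2]=17 > 16: no swap
arr[3]=6 <= 16: swap with position 1, array becomes [7, 6, 17, 18, 16]

Place pivot at position 2: [7, 6, 16, 18, 17]
Pivot position: 2

After partitioning with pivot 16, the array becomes [7, 6, 16, 18, 17]. The pivot is placed at index 2. All elements to the left of the pivot are <= 16, and all elements to the right are > 16.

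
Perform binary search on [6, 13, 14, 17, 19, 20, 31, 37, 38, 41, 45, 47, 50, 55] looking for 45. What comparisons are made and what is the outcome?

Binary search for 45 in [6, 13, 14, 17, 19, 20, 31, 37, 38, 41, 45, 47, 50, 55]:

lo=0, hi=13, mid=6, arr[mid]=31 -> 31 < 45, search right half
lo=7, hi=13, mid=10, arr[mid]=45 -> Found target at index 10!

Binary search finds 45 at index 10 after 2 comparisons. The search repeatedly halves the search space by comparing with the middle element.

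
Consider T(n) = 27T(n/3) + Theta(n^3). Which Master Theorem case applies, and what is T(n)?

Master Theorem for T(n) = 27T(n/3) + O(n^3):

a = 27, b = 3, c = 3
log_b(a) = log_3(27) = 3.0000

Case 2: c = 3 = log_3(27) = 3.0000
T(n) = O(n^3 log n) = O(n^3 log n)

For T(n) = 27T(n/3) + O(n^3): log_3(27) = 3.0000. This is Case 2 of the Master Theorem (c = log_b(a), equal work at all levels), giving O(n^3 log n).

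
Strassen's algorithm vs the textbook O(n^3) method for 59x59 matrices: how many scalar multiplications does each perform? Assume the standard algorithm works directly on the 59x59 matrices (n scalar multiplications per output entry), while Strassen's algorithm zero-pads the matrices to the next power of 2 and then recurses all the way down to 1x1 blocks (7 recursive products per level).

Matrix multiplication for 59x59 matrices:

Strassen's algorithm requires power-of-2 dimensions. Pad 59x59 to 64x64 (next power of 2).

Standard algorithm: 59^3 = 205379 multiplications
Strassen's algorithm: 7^(log2(64)) = 7^6 = 117649 multiplications
Savings: 205379 - 117649 = 87730 multiplications

Standard: 205379 multiplications (59^3). Strassen: 117649 multiplications (7^6, after padding to 64x64). Strassen reduces 8 recursive multiplications to 7 at each level.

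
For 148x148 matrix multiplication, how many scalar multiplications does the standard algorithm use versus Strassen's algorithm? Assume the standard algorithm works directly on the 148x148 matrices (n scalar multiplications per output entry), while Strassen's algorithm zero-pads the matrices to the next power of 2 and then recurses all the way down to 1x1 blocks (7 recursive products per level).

Matrix multiplication for 148x148 matrices:

Strassen's algorithm requires power-of-2 dimensions. Pad 148x148 to 256x256 (next power of 2).

Standard algorithm: 148^3 = 3241792 multiplications
Strassen's algorithm: 7^(log2(256)) = 7^8 = 5764801 multiplications
Difference: 3241792 - 5764801 = -2523009 (Strassen uses MORE here due to padding overhead — for small or just-over-power-of-2 n, padding can outweigh the per-level savings)

Standard: 3241792 multiplications (148^3). Strassen: 5764801 multiplications (7^8, after padding to 256x256). Strassen reduces 8 recursive multiplications to 7 at each level.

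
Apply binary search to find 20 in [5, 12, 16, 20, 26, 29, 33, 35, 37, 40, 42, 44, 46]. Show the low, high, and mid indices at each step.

Binary search for 20 in [5, 12, 16, 20, 26, 29, 33, 35, 37, 40, 42, 44, 46]:

lo=0, hi=12, mid=6, arr[mid]=33 -> 33 > 20, search left half
lo=0, hi=5, mid=2, arr[mid]=16 -> 16 < 20, search right half
lo=3, hi=5, mid=4, arr[mid]=26 -> 26 > 20, search left half
lo=3, hi=3, mid=3, arr[mid]=20 -> Found target at index 3!

Binary search finds 20 at index 3 after 4 comparisons. The search repeatedly halves the search space by comparing with the middle element.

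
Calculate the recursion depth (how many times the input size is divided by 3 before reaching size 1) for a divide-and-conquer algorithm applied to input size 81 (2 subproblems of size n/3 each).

For divide and conquer with division factor 3:

Problem sizes at each level:
Level 0: 81
Level 1: 27
Level 2: 9
Level 3: 3
Level 4: 1

The root is level 0 and the size-1 base case is level 4 (the tree spans levels 0 through 4, i.e. 5 levels counting the root), so the depth is the number of divisions: log_3(81) = 4

The recursion tree depth is log_3(81) = 4. At each level, the problem size is divided by 3, so it takes 4 divisions to reduce to a base case of size 1. The algorithm makes 2 recursive calls at each level.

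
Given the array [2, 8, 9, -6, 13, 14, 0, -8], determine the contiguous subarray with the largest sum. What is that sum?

Using Kadane's algorithm on [2, 8, 9, -6, 13, 14, 0, -8]:

Scanning through the array:
Position 1 (value 8): max_ending_here = 10, max_so_far = 10
Position 2 (value 9): max_ending_here = 19, max_so_far = 19
Position 3 (value -6): max_ending_here = 13, max_so_far = 19
Position 4 (value 13): max_ending_here = 26, max_so_far = 26
Position 5 (value 14): max_ending_here = 40, max_so_far = 40
Position 6 (value 0): max_ending_here = 40, max_so_far = 40
Position 7 (value -8): max_ending_here = 32, max_so_far = 40

Maximum subarray: [2, 8, 9, -6, 13, 14]
Maximum sum: 40

The maximum subarray is [2, 8, 9, -6, 13, 14] with sum 40. This subarray runs from index 0 to index 5.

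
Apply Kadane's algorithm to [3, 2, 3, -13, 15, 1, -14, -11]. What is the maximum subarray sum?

Using Kadane's algorithm on [3, 2, 3, -13, 15, 1, -14, -11]:

Scanning through the array:
Position 1 (value 2): max_ending_here = 5, max_so_far = 5
Position 2 (value 3): max_ending_here = 8, max_so_far = 8
Position 3 (value -13): max_ending_here = -5, max_so_far = 8
Position 4 (value 15): max_ending_here = 15, max_so_far = 15
Position 5 (value 1): max_ending_here = 16, max_so_far = 16
Position 6 (value -14): max_ending_here = 2, max_so_far = 16
Position 7 (value -11): max_ending_here = -9, max_so_far = 16

Maximum subarray: [15, 1]
Maximum sum: 16

The maximum subarray is [15, 1] with sum 16. This subarray runs from index 4 to index 5.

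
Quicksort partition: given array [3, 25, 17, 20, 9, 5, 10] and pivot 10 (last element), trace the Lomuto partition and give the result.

Lomuto partition with pivot = 10:

Initial array: [3, 25, 17, 20, 9, 5, 10]

arr[0]=3 <= 10: swap with position 0, array becomes [3, 25, 17, 20, 9, 5, 10]
arr[1]=25 > 10: no swap
arr[2]=17 > 10: no swap
arr[3]=20 > 10: no swap
arr[4]=9 <= 10: swap with position 1, array becomes [3, 9, 17, 20, 25, 5, 10]
arr[5]=5 <= 10: swap with position 2, array becomes [3, 9, 5, 20, 25, 17, 10]

Place pivot at position 3: [3, 9, 5, 10, 25, 17, 20]
Pivot position: 3

After partitioning with pivot 10, the array becomes [3, 9, 5, 10, 25, 17, 20]. The pivot is placed at index 3. All elements to the left of the pivot are <= 10, and all elements to the right are > 10.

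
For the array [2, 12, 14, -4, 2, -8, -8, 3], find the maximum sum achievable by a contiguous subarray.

Using Kadane's algorithm on [2, 12, 14, -4, 2, -8, -8, 3]:

Scanning through the array:
Position 1 (value 12): max_ending_here = 14, max_so_far = 14
Position 2 (value 14): max_ending_here = 28, max_so_far = 28
Position 3 (value -4): max_ending_here = 24, max_so_far = 28
Position 4 (value 2): max_ending_here = 26, max_so_far = 28
Position 5 (value -8): max_ending_here = 18, max_so_far = 28
Position 6 (value -8): max_ending_here = 10, max_so_far = 28
Position 7 (value 3): max_ending_here = 13, max_so_far = 28

Maximum subarray: [2, 12, 14]
Maximum sum: 28

The maximum subarray is [2, 12, 14] with sum 28. This subarray runs from index 0 to index 2.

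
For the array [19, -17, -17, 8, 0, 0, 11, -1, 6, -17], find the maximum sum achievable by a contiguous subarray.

Using Kadane's algorithm on [19, -17, -17, 8, 0, 0, 11, -1, 6, -17]:

Scanning through the array:
Position 1 (value -17): max_ending_here = 2, max_so_far = 19
Position 2 (value -17): max_ending_here = -15, max_so_far = 19
Position 3 (value 8): max_ending_here = 8, max_so_far = 19
Position 4 (value 0): max_ending_here = 8, max_so_far = 19
Position 5 (value 0): max_ending_here = 8, max_so_far = 19
Position 6 (value 11): max_ending_here = 19, max_so_far = 19
Position 7 (value -1): max_ending_here = 18, max_so_far = 19
Position 8 (value 6): max_ending_here = 24, max_so_far = 24
Position 9 (value -17): max_ending_here = 7, max_so_far = 24

Maximum subarray: [8, 0, 0, 11, -1, 6]
Maximum sum: 24

The maximum subarray is [8, 0, 0, 11, -1, 6] with sum 24. This subarray runs from index 3 to index 8.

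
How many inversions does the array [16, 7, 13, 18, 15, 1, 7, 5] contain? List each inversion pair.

Finding inversions in [16, 7, 13, 18, 15, 1, 7, 5]:

(0, 1): arr[0]=16 > arr[1]=7
(0, 2): arr[0]=16 > arr[2]=13
(0, 4): arr[0]=16 > arr[4]=15
(0, 5): arr[0]=16 > arr[5]=1
(0, 6): arr[0]=16 > arr[6]=7
(0, 7): arr[0]=16 > arr[7]=5
(1, 5): arr[1]=7 > arr[5]=1
(1, 7): arr[1]=7 > arr[7]=5
(2, 5): arr[2]=13 > arr[5]=1
(2, 6): arr[2]=13 > arr[6]=7
(2, 7): arr[2]=13 > arr[7]=5
(3, 4): arr[3]=18 > arr[4]=15
(3, 5): arr[3]=18 > arr[5]=1
(3, 6): arr[3]=18 > arr[6]=7
(3, 7): arr[3]=18 > arr[7]=5
(4, 5): arr[4]=15 > arr[5]=1
(4, 6): arr[4]=15 > arr[6]=7
(4, 7): arr[4]=15 > arr[7]=5
(6, 7): arr[6]=7 > arr[7]=5

Total inversions: 19

The array has 19 inversion(s): (0,1), (0,2), (0,4), (0,5), (0,6), (0,7), (1,5), (1,7), (2,5), (2,6), (2,7), (3,4), (3,5), (3,6), (3,7), (4,5), (4,6), (4,7), (6,7). Each pair (i,j) satisfies i < j and arr[i] > arr[j].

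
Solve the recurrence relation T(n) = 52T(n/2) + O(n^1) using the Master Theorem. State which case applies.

Master Theorem for T(n) = 52T(n/2) + O(n^1):

a = 52, b = 2, c = 1
log_b(a) = log_2(52) = 5.7004

Case 1: c = 1 < log_2(52) = 5.7004
T(n) = O(n^(log_2 52))

For T(n) = 52T(n/2) + O(n^1): log_2(52) = 5.7004. This is Case 1 of the Master Theorem (c < log_b(a), work dominated by leaves), giving O(n^(log_2 52)).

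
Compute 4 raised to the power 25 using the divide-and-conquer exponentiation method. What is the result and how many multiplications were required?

Computing 4^25 by squaring (build up from 4^1; each line after the first costs one multiplication):

4^1 = 4
4^2 = (4^1)^2 = 4^2 = 16
4^3 = 4 * 4^2 = 4 * 16 = 64
4^6 = (4^3)^2 = 64^2 = 4096
4^12 = (4^6)^2 = 4096^2 = 16777216
4^24 = (4^12)^2 = 16777216^2 = 281474976710656
4^25 = 4 * 4^24 = 4 * 281474976710656 = 1125899906842624

Result: 1125899906842624
Multiplications needed: 6 (6 lines after 4^1)

4^25 = 1125899906842624. Using exponentiation by squaring, this requires 6 multiplications. The key idea: if the exponent is even, square the half-power; if odd, multiply by the base once.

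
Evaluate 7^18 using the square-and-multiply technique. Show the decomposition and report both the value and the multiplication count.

Computing 7^18 by squaring (build up from 7^1; each line after the first costs one multiplication):

7^1 = 7
7^2 = (7^1)^2 = 7^2 = 49
7^4 = (7^2)^2 = 49^2 = 2401
7^8 = (7^4)^2 = 2401^2 = 5764801
7^9 = 7 * 7^8 = 7 * 5764801 = 40353607
7^18 = (7^9)^2 = 40353607^2 = 1628413597910449

Result: 1628413597910449
Multiplications needed: 5 (5 lines after 7^1)

7^18 = 1628413597910449. Using exponentiation by squaring, this requires 5 multiplications. The key idea: if the exponent is even, square the half-power; if odd, multiply by the base once.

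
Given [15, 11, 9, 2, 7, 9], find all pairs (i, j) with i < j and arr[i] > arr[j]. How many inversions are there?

Finding inversions in [15, 11, 9, 2, 7, 9]:

(0, 1): arr[0]=15 > arr[1]=11
(0, 2): arr[0]=15 > arr[2]=9
(0, 3): arr[0]=15 > arr[3]=2
(0, 4): arr[0]=15 > arr[4]=7
(0, 5): arr[0]=15 > arr[5]=9
(1, 2): arr[1]=11 > arr[2]=9
(1, 3): arr[1]=11 > arr[3]=2
(1, 4): arr[1]=11 > arr[4]=7
(1, 5): arr[1]=11 > arr[5]=9
(2, 3): arr[2]=9 > arr[3]=2
(2, 4): arr[2]=9 > arr[4]=7

Total inversions: 11

The array has 11 inversion(s): (0,1), (0,2), (0,3), (0,4), (0,5), (1,2), (1,3), (1,4), (1,5), (2,3), (2,4). Each pair (i,j) satisfies i < j and arr[i] > arr[j].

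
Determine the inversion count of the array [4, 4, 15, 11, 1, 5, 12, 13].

Finding inversions in [4, 4, 15, 11, 1, 5, 12, 13]:

(0, 4): arr[0]=4 > arr[4]=1
(1, 4): arr[1]=4 > arr[4]=1
(2, 3): arr[2]=15 > arr[3]=11
(2, 4): arr[2]=15 > arr[4]=1
(2, 5): arr[2]=15 > arr[5]=5
(2, 6): arr[2]=15 > arr[6]=12
(2, 7): arr[2]=15 > arr[7]=13
(3, 4): arr[3]=11 > arr[4]=1
(3, 5): arr[3]=11 > arr[5]=5

Total inversions: 9

The array has 9 inversion(s): (0,4), (1,4), (2,3), (2,4), (2,5), (2,6), (2,7), (3,4), (3,5). Each pair (i,j) satisfies i < j and arr[i] > arr[j].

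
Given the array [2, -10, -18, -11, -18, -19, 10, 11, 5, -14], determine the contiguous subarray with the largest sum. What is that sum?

Using Kadane's algorithm on [2, -10, -18, -11, -18, -19, 10, 11, 5, -14]:

Scanning through the array:
Position 1 (value -10): max_ending_here = -8, max_so_far = 2
Position 2 (value -18): max_ending_here = -18, max_so_far = 2
Position 3 (value -11): max_ending_here = -11, max_so_far = 2
Position 4 (value -18): max_ending_here = -18, max_so_far = 2
Position 5 (value -19): max_ending_here = -19, max_so_far = 2
Position 6 (value 10): max_ending_here = 10, max_so_far = 10
Position 7 (value 11): max_ending_here = 21, max_so_far = 21
Position 8 (value 5): max_ending_here = 26, max_so_far = 26
Position 9 (value -14): max_ending_here = 12, max_so_far = 26

Maximum subarray: [10, 11, 5]
Maximum sum: 26

The maximum subarray is [10, 11, 5] with sum 26. This subarray runs from index 6 to index 8.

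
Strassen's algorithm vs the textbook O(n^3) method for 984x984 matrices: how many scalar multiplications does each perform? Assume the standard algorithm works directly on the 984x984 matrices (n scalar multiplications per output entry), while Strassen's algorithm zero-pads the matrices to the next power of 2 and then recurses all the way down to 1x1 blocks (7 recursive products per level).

Matrix multiplication for 984x984 matrices:

Strassen's algorithm requires power-of-2 dimensions. Pad 984x984 to 1024x1024 (next power of 2).

Standard algorithm: 984^3 = 952763904 multiplications
Strassen's algorithm: 7^(log2(1024)) = 7^10 = 282475249 multiplications
Savings: 952763904 - 282475249 = 670288655 multiplications

Standard: 952763904 multiplications (984^3). Strassen: 282475249 multiplications (7^10, after padding to 1024x1024). Strassen reduces 8 recursive multiplications to 7 at each level.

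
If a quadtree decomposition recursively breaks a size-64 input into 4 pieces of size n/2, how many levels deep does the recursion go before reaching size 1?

For divide and conquer with division factor 2:

Problem sizes at each level:
Level 0: 64
Level 1: 32
Level 2: 16
Level 3: 8
Level 4: 4
Level 5: 2
Level 6: 1

The root is level 0 and the size-1 base case is level 6 (the tree spans levels 0 through 6, i.e. 7 levels counting the root), so the depth is the number of divisions: log_2(64) = 6

The recursion tree depth is log_2(64) = 6. At each level, the problem size is divided by 2, so it takes 6 divisions to reduce to a base case of size 1. The algorithm makes 4 recursive calls at each level.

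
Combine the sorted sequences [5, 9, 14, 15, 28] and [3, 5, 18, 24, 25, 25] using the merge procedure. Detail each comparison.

Merging process:

Compare 5 vs 3: take 3 from right. Merged: [3]
Compare 5 vs 5: take 5 from left. Merged: [3, 5]
Compare 9 vs 5: take 5 from right. Merged: [3, 5, 5]
Compare 9 vs 18: take 9 from left. Merged: [3, 5, 5, 9]
Compare 14 vs 18: take 14 from left. Merged: [3, 5, 5, 9, 14]
Compare 15 vs 18: take 15 from left. Merged: [3, 5, 5, 9, 14, 15]
Compare 28 vs 18: take 18 from right. Merged: [3, 5, 5, 9, 14, 15, 18]
Compare 28 vs 24: take 24 from right. Merged: [3, 5, 5, 9, 14, 15, 18, 24]
Compare 28 vs 25: take 25 from right. Merged: [3, 5, 5, 9, 14, 15, 18, 24, 25]
Compare 28 vs 25: take 25 from right. Merged: [3, 5, 5, 9, 14, 15, 18, 24, 25, 25]
Append remaining from left: [28]. Merged: [3, 5, 5, 9, 14, 15, 18, 24, 25, 25, 28]

Final merged array: [3, 5, 5, 9, 14, 15, 18, 24, 25, 25, 28]
Total comparisons: 10

The merged array is [3, 5, 5, 9, 14, 15, 18, 24, 25, 25, 28], requiring 10 comparisons. The merge step runs in O(n) time where n is the total number of elements.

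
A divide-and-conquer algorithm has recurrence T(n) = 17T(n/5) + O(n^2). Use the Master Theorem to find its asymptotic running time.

Master Theorem for T(n) = 17T(n/5) + O(n^2):

a = 17, b = 5, c = 2
log_b(a) = log_5(17) = 1.7604

Case 3: c = 2 > log_5(17) = 1.7604
T(n) = O(n^2) = O(n^2)

For T(n) = 17T(n/5) + O(n^2): log_5(17) = 1.7604. This is Case 3 of the Master Theorem (c > log_b(a), work dominated by root), giving O(n^2).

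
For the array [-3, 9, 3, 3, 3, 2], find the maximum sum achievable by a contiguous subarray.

Using Kadane's algorithm on [-3, 9, 3, 3, 3, 2]:

Scanning through the array:
Position 1 (value 9): max_ending_here = 9, max_so_far = 9
Position 2 (value 3): max_ending_here = 12, max_so_far = 12
Position 3 (value 3): max_ending_here = 15, max_so_far = 15
Position 4 (value 3): max_ending_here = 18, max_so_far = 18
Position 5 (value 2): max_ending_here = 20, max_so_far = 20

Maximum subarray: [9, 3, 3, 3, 2]
Maximum sum: 20

The maximum subarray is [9, 3, 3, 3, 2] with sum 20. This subarray runs from index 1 to index 5.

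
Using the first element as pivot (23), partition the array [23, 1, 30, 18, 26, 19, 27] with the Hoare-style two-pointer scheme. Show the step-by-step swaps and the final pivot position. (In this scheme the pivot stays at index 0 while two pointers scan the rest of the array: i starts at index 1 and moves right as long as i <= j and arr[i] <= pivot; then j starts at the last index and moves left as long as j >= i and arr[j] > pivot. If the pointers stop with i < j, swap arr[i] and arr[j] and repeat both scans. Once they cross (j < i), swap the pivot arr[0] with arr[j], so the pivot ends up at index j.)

Hoare-style two-pointer partition with pivot = 23:

Initial array: [23, 1, 30, 18, 26, 19, 27]

Pointers start at i = 1, j = 6.
i stops at index 2 (arr[2]=30 > 23), j stops at index 5 (arr[5]=19 <= 23): swap arr[2] and arr[5], array becomes [23, 1, 19, 18, 26, 30, 27]
i ends at 4, j ends at 3: the pointers have crossed (j < i), so scanning stops.

Swap pivot arr[0] with arr[3] to place pivot at position 3: [18, 1, 19, 23, 26, 30, 27]
Pivot position: 3

After partitioning with pivot 23, the array becomes [18, 1, 19, 23, 26, 30, 27]. The pivot is placed at index 3. All elements to the left of the pivot are <= 23, and all elements to the right are > 23.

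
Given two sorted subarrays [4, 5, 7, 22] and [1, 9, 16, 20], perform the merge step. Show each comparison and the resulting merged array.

Merging process:

Compare 4 vs 1: take 1 from right. Merged: [1]
Compare 4 vs 9: take 4 from left. Merged: [1, 4]
Compare 5 vs 9: take 5 from left. Merged: [1, 4, 5]
Compare 7 vs 9: take 7 from left. Merged: [1, 4, 5, 7]
Compare 22 vs 9: take 9 from right. Merged: [1, 4, 5, 7, 9]
Compare 22 vs 16: take 16 from right. Merged: [1, 4, 5, 7, 9, 16]
Compare 22 vs 20: take 20 from right. Merged: [1, 4, 5, 7, 9, 16, 20]
Append remaining from left: [22]. Merged: [1, 4, 5, 7, 9, 16, 20, 22]

Final merged array: [1, 4, 5, 7, 9, 16, 20, 22]
Total comparisons: 7

The merged array is [1, 4, 5, 7, 9, 16, 20, 22], requiring 7 comparisons. The merge step runs in O(n) time where n is the total number of elements.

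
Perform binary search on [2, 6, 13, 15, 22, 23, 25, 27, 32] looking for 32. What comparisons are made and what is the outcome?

Binary search for 32 in [2, 6, 13, 15, 22, 23, 25, 27, 32]:

lo=0, hi=8, mid=4, arr[mid]=22 -> 22 < 32, search right half
lo=5, hi=8, mid=6, arr[mid]=25 -> 25 < 32, search right half
lo=7, hi=8, mid=7, arr[mid]=27 -> 27 < 32, search right half
lo=8, hi=8, mid=8, arr[mid]=32 -> Found target at index 8!

Binary search finds 32 at index 8 after 4 comparisons. The search repeatedly halves the search space by comparing with the middle element.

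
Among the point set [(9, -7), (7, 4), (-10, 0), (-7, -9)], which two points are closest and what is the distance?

Computing all pairwise distances among 4 points:

d((9, -7), (7, 4)) = 11.1803
d((9, -7), (-10, 0)) = 20.2485
d((9, -7), (-7, -9)) = 16.1245
d((7, 4), (-10, 0)) = 17.4642
d((7, 4), (-7, -9)) = 19.105
d((-10, 0), (-7, -9)) = 9.4868 <-- minimum

Closest pair: (-10, 0) and (-7, -9) with distance 9.4868

The closest pair is (-10, 0) and (-7, -9) with Euclidean distance 9.4868. For 4 points, brute-force pairwise comparison is shown above. For large n, the divide-and-conquer algorithm (sort by x, recurse on halves, check the dividing strip) achieves O(n log n).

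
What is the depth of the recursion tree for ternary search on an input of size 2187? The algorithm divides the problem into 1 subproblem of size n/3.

For divide and conquer with division factor 3:

Problem sizes at each level:
Level 0: 2187
Level 1: 729
Level 2: 243
Level 3: 81
Level 4: 27
Level 5: 9
Level 6: 3
Level 7: 1

The root is level 0 and the size-1 base case is level 7 (the tree spans levels 0 through 7, i.e. 8 levels counting the root), so the depth is the number of divisions: log_3(2187) = 7

The recursion tree depth is log_3(2187) = 7. At each level, the problem size is divided by 3, so it takes 7 divisions to reduce to a base case of size 1. The algorithm makes 1 recursive call at each level.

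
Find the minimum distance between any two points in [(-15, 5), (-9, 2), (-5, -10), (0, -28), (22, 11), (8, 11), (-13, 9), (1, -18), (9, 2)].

Computing all pairwise distances among 9 points:

d((-15, 5), (-9, 2)) = 6.7082
d((-15, 5), (-5, -10)) = 18.0278
d((-15, 5), (0, -28)) = 36.2491
d((-15, 5), (22, 11)) = 37.4833
d((-15, 5), (8, 11)) = 23.7697
d((-15, 5), (-13, 9)) = 4.4721 <-- minimum
d((-15, 5), (1, -18)) = 28.0179
d((-15, 5), (9, 2)) = 24.1868
d((-9, 2), (-5, -10)) = 12.6491
d((-9, 2), (0, -28)) = 31.3209
d((-9, 2), (22, 11)) = 32.28
d((-9, 2), (8, 11)) = 19.2354
d((-9, 2), (-13, 9)) = 8.0623
d((-9, 2), (1, -18)) = 22.3607
d((-9, 2), (9, 2)) = 18.0
d((-5, -10), (0, -28)) = 18.6815
d((-5, -10), (22, 11)) = 34.2053
d((-5, -10), (8, 11)) = 24.6982
d((-5, -10), (-13, 9)) = 20.6155
d((-5, -10), (1, -18)) = 10.0
d((-5, -10), (9, 2)) = 18.4391
d((0, -28), (22, 11)) = 44.7772
d((0, -28), (8, 11)) = 39.8121
d((0, -28), (-13, 9)) = 39.2173
d((0, -28), (1, -18)) = 10.0499
d((0, -28), (9, 2)) = 31.3209
d((22, 11), (8, 11)) = 14.0
d((22, 11), (-13, 9)) = 35.0571
d((22, 11), (1, -18)) = 35.805
d((22, 11), (9, 2)) = 15.8114
d((8, 11), (-13, 9)) = 21.095
d((8, 11), (1, -18)) = 29.8329
d((8, 11), (9, 2)) = 9.0554
d((-13, 9), (1, -18)) = 30.4138
d((-13, 9), (9, 2)) = 23.0868
d((1, -18), (9, 2)) = 21.5407

Closest pair: (-15, 5) and (-13, 9) with distance 4.4721

The closest pair is (-15, 5) and (-13, 9) with Euclidean distance 4.4721. For 9 points, brute-force pairwise comparison is shown above. For large n, the divide-and-conquer algorithm (sort by x, recurse on halves, check the dividing strip) achieves O(n log n).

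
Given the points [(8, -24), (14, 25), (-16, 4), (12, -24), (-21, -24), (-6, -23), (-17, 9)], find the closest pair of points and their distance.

Computing all pairwise distances among 7 points:

d((8, -24), (14, 25)) = 49.366
d((8, -24), (-16, 4)) = 36.8782
d((8, -24), (12, -24)) = 4.0 <-- minimum
d((8, -24), (-21, -24)) = 29.0
d((8, -24), (-6, -23)) = 14.0357
d((8, -24), (-17, 9)) = 41.4005
d((14, 25), (-16, 4)) = 36.6197
d((14, 25), (12, -24)) = 49.0408
d((14, 25), (-21, -24)) = 60.2163
d((14, 25), (-6, -23)) = 52.0
d((14, 25), (-17, 9)) = 34.8855
d((-16, 4), (12, -24)) = 39.598
d((-16, 4), (-21, -24)) = 28.4429
d((-16, 4), (-6, -23)) = 28.7924
d((-16, 4), (-17, 9)) = 5.099
d((12, -24), (-21, -24)) = 33.0
d((12, -24), (-6, -23)) = 18.0278
d((12, -24), (-17, 9)) = 43.9318
d((-21, -24), (-6, -23)) = 15.0333
d((-21, -24), (-17, 9)) = 33.2415
d((-6, -23), (-17, 9)) = 33.8378

Closest pair: (8, -24) and (12, -24) with distance 4.0

The closest pair is (8, -24) and (12, -24) with Euclidean distance 4.0. For 7 points, brute-force pairwise comparison is shown above. For large n, the divide-and-conquer algorithm (sort by x, recurse on halves, check the dividing strip) achieves O(n log n).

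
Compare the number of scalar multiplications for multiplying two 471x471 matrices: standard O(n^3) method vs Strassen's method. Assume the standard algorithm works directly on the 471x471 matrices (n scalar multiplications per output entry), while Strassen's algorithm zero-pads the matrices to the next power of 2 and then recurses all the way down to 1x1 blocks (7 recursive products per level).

Matrix multiplication for 471x471 matrices:

Strassen's algorithm requires power-of-2 dimensions. Pad 471x471 to 512x512 (next power of 2).

Standard algorithm: 471^3 = 104487111 multiplications
Strassen's algorithm: 7^(log2(512)) = 7^9 = 40353607 multiplications
Savings: 104487111 - 40353607 = 64133504 multiplications

Standard: 104487111 multiplications (471^3). Strassen: 40353607 multiplications (7^9, after padding to 512x512). Strassen reduces 8 recursive multiplications to 7 at each level.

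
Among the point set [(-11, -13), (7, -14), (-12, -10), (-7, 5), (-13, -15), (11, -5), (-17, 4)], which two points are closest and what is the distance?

Computing all pairwise distances among 7 points:

d((-11, -13), (7, -14)) = 18.0278
d((-11, -13), (-12, -10)) = 3.1623
d((-11, -13), (-7, 5)) = 18.4391
d((-11, -13), (-13, -15)) = 2.8284 <-- minimum
d((-11, -13), (11, -5)) = 23.4094
d((-11, -13), (-17, 4)) = 18.0278
d((7, -14), (-12, -10)) = 19.4165
d((7, -14), (-7, 5)) = 23.6008
d((7, -14), (-13, -15)) = 20.025
d((7, -14), (11, -5)) = 9.8489
d((7, -14), (-17, 4)) = 30.0
d((-12, -10), (-7, 5)) = 15.8114
d((-12, -10), (-13, -15)) = 5.099
d((-12, -10), (11, -5)) = 23.5372
d((-12, -10), (-17, 4)) = 14.8661
d((-7, 5), (-13, -15)) = 20.8806
d((-7, 5), (11, -5)) = 20.5913
d((-7, 5), (-17, 4)) = 10.0499
d((-13, -15), (11, -5)) = 26.0
d((-13, -15), (-17, 4)) = 19.4165
d((11, -5), (-17, 4)) = 29.4109

Closest pair: (-11, -13) and (-13, -15) with distance 2.8284

The closest pair is (-11, -13) and (-13, -15) with Euclidean distance 2.8284. For 7 points, brute-force pairwise comparison is shown above. For large n, the divide-and-conquer algorithm (sort by x, recurse on halves, check the dividing strip) achieves O(n log n).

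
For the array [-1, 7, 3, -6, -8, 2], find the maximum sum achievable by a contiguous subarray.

Using Kadane's algorithm on [-1, 7, 3, -6, -8, 2]:

Scanning through the array:
Position 1 (value 7): max_ending_here = 7, max_so_far = 7
Position 2 (value 3): max_ending_here = 10, max_so_far = 10
Position 3 (value -6): max_ending_here = 4, max_so_far = 10
Position 4 (value -8): max_ending_here = -4, max_so_far = 10
Position 5 (value 2): max_ending_here = 2, max_so_far = 10

Maximum subarray: [7, 3]
Maximum sum: 10

The maximum subarray is [7, 3] with sum 10. This subarray runs from index 1 to index 2.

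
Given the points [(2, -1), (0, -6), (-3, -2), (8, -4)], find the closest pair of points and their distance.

Computing all pairwise distances among 4 points:

d((2, -1), (0, -6)) = 5.3852
d((2, -1), (-3, -2)) = 5.099
d((2, -1), (8, -4)) = 6.7082
d((0, -6), (-3, -2)) = 5.0 <-- minimum
d((0, -6), (8, -4)) = 8.2462
d((-3, -2), (8, -4)) = 11.1803

Closest pair: (0, -6) and (-3, -2) with distance 5.0

The closest pair is (0, -6) and (-3, -2) with Euclidean distance 5.0. For 4 points, brute-force pairwise comparison is shown above. For large n, the divide-and-conquer algorithm (sort by x, recurse on halves, check the dividing strip) achieves O(n log n).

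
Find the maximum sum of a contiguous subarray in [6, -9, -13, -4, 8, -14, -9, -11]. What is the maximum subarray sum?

Using Kadane's algorithm on [6, -9, -13, -4, 8, -14, -9, -11]:

Scanning through the array:
Position 1 (value -9): max_ending_here = -3, max_so_far = 6
Position 2 (value -13): max_ending_here = -13, max_so_far = 6
Position 3 (value -4): max_ending_here = -4, max_so_far = 6
Position 4 (value 8): max_ending_here = 8, max_so_far = 8
Position 5 (value -14): max_ending_here = -6, max_so_far = 8
Position 6 (value -9): max_ending_here = -9, max_so_far = 8
Position 7 (value -11): max_ending_here = -11, max_so_far = 8

Maximum subarray: [8]
Maximum sum: 8

The maximum subarray is [8] with sum 8. This subarray runs from index 4 to index 4.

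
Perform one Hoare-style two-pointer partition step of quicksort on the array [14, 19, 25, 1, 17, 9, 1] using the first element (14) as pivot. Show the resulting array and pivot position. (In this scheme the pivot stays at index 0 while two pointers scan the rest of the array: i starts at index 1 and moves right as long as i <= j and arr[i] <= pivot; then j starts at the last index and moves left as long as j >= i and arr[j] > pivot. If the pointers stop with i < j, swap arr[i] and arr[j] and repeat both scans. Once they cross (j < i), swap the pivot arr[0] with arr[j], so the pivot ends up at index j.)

Hoare-style two-pointer partition with pivot = 14:

Initial array: [14, 19, 25, 1, 17, 9, 1]

Pointers start at i = 1, j = 6.
i stops at index 1 (arr[1]=19 > 14), j stops at index 6 (arr[6]=1 <= 14): swap arr[1] and arr[6], array becomes [14, 1, 25, 1, 17, 9, 19]
i stops at index 2 (arr[2]=25 > 14), j stops at index 5 (arr[5]=9 <= 14): swap arr[2] and arr[5], array becomes [14, 1, 9, 1, 17, 25, 19]
i ends at 4, j ends at 3: the pointers have crossed (j < i), so scanning stops.

Swap pivot arr[0] with arr[3] to place pivot at position 3: [1, 1, 9, 14, 17, 25, 19]
Pivot position: 3

After partitioning with pivot 14, the array becomes [1, 1, 9, 14, 17, 25, 19]. The pivot is placed at index 3. All elements to the left of the pivot are <= 14, and all elements to the right are > 14.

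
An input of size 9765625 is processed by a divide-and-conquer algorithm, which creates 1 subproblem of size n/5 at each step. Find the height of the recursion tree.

For divide and conquer with division factor 5:

Problem sizes at each level:
Level 0: 9765625
Level 1: 1953125
Level 2: 390625
Level 3: 78125
Level 4: 15625
Level 5: 3125
Level 6: 625
Level 7: 125
Level 8: 25
Level 9: 5
Level 10: 1

The root is level 0 and the size-1 base case is level 10 (the tree spans levels 0 through 10, i.e. 11 levels counting the root), so the depth is the number of divisions: log_5(9765625) = 10

The recursion tree depth is log_5(9765625) = 10. At each level, the problem size is divided by 5, so it takes 10 divisions to reduce to a base case of size 1. The algorithm makes 1 recursive call at each level.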